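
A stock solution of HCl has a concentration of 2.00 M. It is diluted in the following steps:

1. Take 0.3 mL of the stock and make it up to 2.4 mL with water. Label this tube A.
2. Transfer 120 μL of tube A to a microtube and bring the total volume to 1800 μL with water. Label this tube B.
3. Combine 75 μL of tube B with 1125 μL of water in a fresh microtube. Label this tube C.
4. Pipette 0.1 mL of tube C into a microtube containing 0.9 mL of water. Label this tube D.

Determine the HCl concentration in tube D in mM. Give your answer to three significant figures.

Step 1: 0.3 mL brought to 2.4 mL → factor 2.4/0.3 = 8
Step 2: 120 μL brought to 1800 μL → factor 1800/120 = 15
Step 3: 75 μL + 1125 μL = 1200 μL total → factor 1200/75 = 16
Step 4: 0.1 mL + 0.9 mL = 1 mL total → factor 1/0.1 = 10
Overall dilution factor = 8 × 15 × 16 × 10 = 19200
Final = 2.00 M / 19200 = 0.0001042 M = 0.104 mM

0.104 mM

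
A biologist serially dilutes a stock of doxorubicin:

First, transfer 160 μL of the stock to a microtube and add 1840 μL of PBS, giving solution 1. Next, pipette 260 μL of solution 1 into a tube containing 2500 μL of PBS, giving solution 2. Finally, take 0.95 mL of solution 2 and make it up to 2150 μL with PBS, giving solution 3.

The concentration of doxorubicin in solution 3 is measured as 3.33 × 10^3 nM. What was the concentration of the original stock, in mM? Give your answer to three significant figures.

Step 1: 160 μL + 1840 μL = 2000 μL total → factor 2000/160 = 12.5
Step 2: 260 μL + 2500 μL = 2760 μL total → factor 2760/260 = 10.615
Step 3: 0.95 mL brought to 2150 μL → factor 2.15/0.95 = 2.2632
Overall dilution factor = 12.5 × 10.615 × 2.2632 = 300.3
Stock = 3.33 × 10^3 nM × 300.3 = 1.000 × 10^6 nM = 1.00 mM

1.00 mM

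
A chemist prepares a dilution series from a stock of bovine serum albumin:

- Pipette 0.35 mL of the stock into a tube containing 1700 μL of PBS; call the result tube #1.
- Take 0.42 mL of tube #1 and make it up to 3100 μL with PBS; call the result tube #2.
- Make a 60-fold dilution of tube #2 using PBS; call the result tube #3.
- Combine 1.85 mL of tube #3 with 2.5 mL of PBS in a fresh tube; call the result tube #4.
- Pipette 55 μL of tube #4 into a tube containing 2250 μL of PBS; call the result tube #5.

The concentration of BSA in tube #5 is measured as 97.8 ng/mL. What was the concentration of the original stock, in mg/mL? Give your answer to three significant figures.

25.0 mg/mL

Step 1: 0.35 mL + 1700 μL = 2.05 mL total → factor 2.05/0.35 = 5.8571
Step 2: 0.42 mL brought to 3100 μL → factor 3.1/0.42 = 7.381
Step 3: 60-fold → factor 60
Step 4: 1.85 mL + 2.5 mL = 4.35 mL total → factor 4.35/1.85 = 2.3514
Step 5: 55 μL + 2250 μL = 2305 μL total → factor 2305/55 = 41.909
Overall dilution factor = 5.8571 × 7.381 × 60 × 2.3514 × 41.909 = 2.5561 × 10^5
Stock = 97.8 ng/mL × 2.5561 × 10^5 = 2.500 × 10^7 ng/mL = 25.0 mg/mL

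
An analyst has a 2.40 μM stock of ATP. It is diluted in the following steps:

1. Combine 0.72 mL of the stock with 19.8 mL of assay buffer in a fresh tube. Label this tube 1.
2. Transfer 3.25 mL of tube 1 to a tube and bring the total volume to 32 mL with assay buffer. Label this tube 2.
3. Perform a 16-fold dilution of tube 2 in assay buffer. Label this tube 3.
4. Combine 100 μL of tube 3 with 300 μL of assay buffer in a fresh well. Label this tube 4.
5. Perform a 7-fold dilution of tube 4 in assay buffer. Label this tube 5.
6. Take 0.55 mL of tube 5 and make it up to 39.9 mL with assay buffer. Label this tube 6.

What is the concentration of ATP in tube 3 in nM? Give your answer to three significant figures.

Step 1: 0.72 mL + 19.8 mL = 20.52 mL total → factor 20.52/0.72 = 28.5
Step 2: 3.25 mL brought to 32 mL → factor 32/3.25 = 9.8462
Step 3: 16-fold → factor 16
Dilution factor through tube 3 = 28.5 × 9.8462 × 16 = 4489.8
[tube 3] = 2.40 μM / 4489.8 = 0.0005345 μM = 0.535 nM

0.535 nM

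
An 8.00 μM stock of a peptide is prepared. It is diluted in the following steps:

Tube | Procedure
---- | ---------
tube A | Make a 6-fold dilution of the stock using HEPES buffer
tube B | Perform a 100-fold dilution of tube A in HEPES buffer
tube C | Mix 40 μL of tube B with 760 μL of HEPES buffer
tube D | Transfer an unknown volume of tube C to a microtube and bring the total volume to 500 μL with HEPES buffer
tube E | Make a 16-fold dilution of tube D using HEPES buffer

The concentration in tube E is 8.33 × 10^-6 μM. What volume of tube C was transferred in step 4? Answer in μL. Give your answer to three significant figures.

Step 1: 6-fold → factor 6
Step 2: 100-fold → factor 100
Step 3: 40 μL + 760 μL = 800 μL total → factor 800/40 = 20
Step 4: v brought to 500 μL → factor = 500 μL/v
Step 5: 16-fold → factor 16
Product of known-step factors = 1.92 × 10^5
Overall factor = 8.00 μM / (8.33 × 10^-6 μM) = 9.6038 × 10^5
Step-4 factor = 9.6038 × 10^5 / 1.92 × 10^5 = 5.002
v = 500 μL / 5.002 = 100 μL

100 μL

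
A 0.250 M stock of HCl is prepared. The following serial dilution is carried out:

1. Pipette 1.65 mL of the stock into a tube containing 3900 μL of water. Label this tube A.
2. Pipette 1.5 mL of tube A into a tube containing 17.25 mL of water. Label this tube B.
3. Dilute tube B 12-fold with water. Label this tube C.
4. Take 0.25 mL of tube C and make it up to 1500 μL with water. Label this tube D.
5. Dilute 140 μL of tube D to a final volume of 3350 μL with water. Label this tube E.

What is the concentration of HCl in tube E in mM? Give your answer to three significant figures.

Step 1: 1.65 mL + 3900 μL = 5.55 mL total → factor 5.55/1.65 = 3.3636
Step 2: 1.5 mL + 17.25 mL = 18.75 mL total → factor 18.75/1.5 = 12.5
Step 3: 12-fold → factor 12
Step 4: 0.25 mL brought to 1500 μL → factor 1.5/0.25 = 6
Step 5: 140 μL brought to 3350 μL → factor 3350/140 = 23.929
Overall dilution factor = 3.3636 × 12.5 × 12 × 6 × 23.929 = 72438
Final = 0.250 M / 72438 = 3.451 × 10^-6 M = 0.00345 mM

0.00345 mM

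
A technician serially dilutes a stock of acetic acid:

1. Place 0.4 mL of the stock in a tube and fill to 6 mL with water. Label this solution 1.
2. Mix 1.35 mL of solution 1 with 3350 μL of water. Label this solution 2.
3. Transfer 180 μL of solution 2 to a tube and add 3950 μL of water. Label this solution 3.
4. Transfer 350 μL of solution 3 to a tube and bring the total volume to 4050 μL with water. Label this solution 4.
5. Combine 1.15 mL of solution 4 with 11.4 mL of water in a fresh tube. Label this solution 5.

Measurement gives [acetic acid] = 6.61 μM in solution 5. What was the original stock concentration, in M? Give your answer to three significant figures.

1.00 M

Step 1: 0.4 mL brought to 6 mL → factor 6/0.4 = 15
Step 2: 1.35 mL + 3350 μL = 4.7 mL total → factor 4.7/1.35 = 3.4815
Step 3: 180 μL + 3950 μL = 4130 μL total → factor 4130/180 = 22.944
Step 4: 350 μL brought to 4050 μL → factor 4050/350 = 11.571
Step 5: 1.15 mL + 11.4 mL = 12.55 mL total → factor 12.55/1.15 = 10.913
Overall dilution factor = 15 × 3.4815 × 22.944 × 11.571 × 10.913 = 1.5131 × 10^5
Stock = 6.61 μM × 1.5131 × 10^5 = 1.000 × 10^6 μM = 1.00 M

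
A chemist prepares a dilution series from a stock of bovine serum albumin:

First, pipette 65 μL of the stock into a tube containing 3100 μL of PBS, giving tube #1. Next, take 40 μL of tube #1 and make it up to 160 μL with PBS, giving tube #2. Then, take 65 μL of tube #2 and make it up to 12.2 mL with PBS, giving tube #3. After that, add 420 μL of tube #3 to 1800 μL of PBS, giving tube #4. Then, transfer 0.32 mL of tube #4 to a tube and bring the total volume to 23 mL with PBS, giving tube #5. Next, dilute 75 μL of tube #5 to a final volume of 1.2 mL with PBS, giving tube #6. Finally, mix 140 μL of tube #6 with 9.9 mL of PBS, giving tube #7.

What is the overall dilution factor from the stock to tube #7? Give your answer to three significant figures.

Step 1: 65 μL + 3100 μL = 3165 μL total → factor 3165/65 = 48.692
Step 2: 40 μL brought to 160 μL → factor 160/40 = 4
Step 3: 65 μL brought to 12.2 mL → factor 12200/65 = 187.69
Step 4: 420 μL + 1800 μL = 2220 μL total → factor 2220/420 = 5.2857
Step 5: 0.32 mL brought to 23 mL → factor 23/0.32 = 71.875
Step 6: 75 μL brought to 1.2 mL → factor 1200/75 = 16
Step 7: 140 μL + 9.9 mL = 10040 μL total → factor 10040/140 = 71.714
Overall dilution factor = 48.692 × 4 × 187.69 × 5.2857 × 71.875 × 16 × 71.714 = 1.5936 × 10^10

1.59 × 10^10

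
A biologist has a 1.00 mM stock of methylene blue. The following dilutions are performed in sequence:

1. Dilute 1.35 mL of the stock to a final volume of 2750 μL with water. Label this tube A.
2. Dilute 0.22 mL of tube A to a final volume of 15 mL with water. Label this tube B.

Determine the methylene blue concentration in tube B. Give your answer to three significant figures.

0.00720 mM

Step 1: 1.35 mL brought to 2750 μL → factor 2.75/1.35 = 2.037
Step 2: 0.22 mL brought to 15 mL → factor 15/0.22 = 68.182
Overall dilution factor = 2.037 × 68.182 = 138.89
Final = 1.00 mM / 138.89 = 0.00720 mM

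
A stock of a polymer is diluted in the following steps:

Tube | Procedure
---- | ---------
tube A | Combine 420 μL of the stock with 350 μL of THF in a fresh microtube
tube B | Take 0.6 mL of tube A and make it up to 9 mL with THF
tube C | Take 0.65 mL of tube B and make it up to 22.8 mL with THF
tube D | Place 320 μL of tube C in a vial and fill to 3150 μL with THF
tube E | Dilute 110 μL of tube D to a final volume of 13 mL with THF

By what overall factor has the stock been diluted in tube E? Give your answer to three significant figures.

1.12 × 10^6

Step 1: 420 μL + 350 μL = 770 μL total → factor 770/420 = 1.8333
Step 2: 0.6 mL brought to 9 mL → factor 9/0.6 = 15
Step 3: 0.65 mL brought to 22.8 mL → factor 22.8/0.65 = 35.077
Step 4: 320 μL brought to 3150 μL → factor 3150/320 = 9.8438
Step 5: 110 μL brought to 13 mL → factor 13000/110 = 118.18
Overall dilution factor = 1.8333 × 15 × 35.077 × 9.8438 × 118.18 = 1.1222 × 10^6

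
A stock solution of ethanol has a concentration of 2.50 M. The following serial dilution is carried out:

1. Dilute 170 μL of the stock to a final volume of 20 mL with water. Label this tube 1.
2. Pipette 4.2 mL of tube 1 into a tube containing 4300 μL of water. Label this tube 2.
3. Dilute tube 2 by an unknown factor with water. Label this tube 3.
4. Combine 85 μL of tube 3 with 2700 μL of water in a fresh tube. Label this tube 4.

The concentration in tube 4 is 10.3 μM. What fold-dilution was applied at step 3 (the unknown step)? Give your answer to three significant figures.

31.1-fold

Step 1: 170 μL brought to 20 mL → factor 20000/170 = 117.65
Step 2: 4.2 mL + 4300 μL = 8.5 mL total → factor 8.5/4.2 = 2.0238
Step 3: unknown factor x
Step 4: 85 μL + 2700 μL = 2785 μL total → factor 2785/85 = 32.765
Product of known-step factors = 7801.1
Overall factor = 2.50 M / (10.3 μM) = 2.4272 × 10^5
x = 2.4272 × 10^5 / 7801.1 = 31.1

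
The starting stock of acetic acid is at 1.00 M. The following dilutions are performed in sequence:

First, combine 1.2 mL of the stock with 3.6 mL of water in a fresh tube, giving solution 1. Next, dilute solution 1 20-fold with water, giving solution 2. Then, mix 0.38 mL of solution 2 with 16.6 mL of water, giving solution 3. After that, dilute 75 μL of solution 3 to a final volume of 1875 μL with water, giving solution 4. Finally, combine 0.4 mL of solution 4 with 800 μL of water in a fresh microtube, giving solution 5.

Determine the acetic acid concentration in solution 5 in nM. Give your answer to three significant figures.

3.73 × 10^3 nM

Step 1: 1.2 mL + 3.6 mL = 4.8 mL total → factor 4.8/1.2 = 4
Step 2: 20-fold → factor 20
Step 3: 0.38 mL + 16.6 mL = 16.98 mL total → factor 16.98/0.38 = 44.684
Step 4: 75 μL brought to 1875 μL → factor 1875/75 = 25
Step 5: 0.4 mL + 800 μL = 1.2 mL total → factor 1.2/0.4 = 3
Overall dilution factor = 4 × 20 × 44.684 × 25 × 3 = 2.6811 × 10^5
Final = 1.00 M / 2.6811 × 10^5 = 3.730 × 10^-6 M = 3.73 × 10^3 nM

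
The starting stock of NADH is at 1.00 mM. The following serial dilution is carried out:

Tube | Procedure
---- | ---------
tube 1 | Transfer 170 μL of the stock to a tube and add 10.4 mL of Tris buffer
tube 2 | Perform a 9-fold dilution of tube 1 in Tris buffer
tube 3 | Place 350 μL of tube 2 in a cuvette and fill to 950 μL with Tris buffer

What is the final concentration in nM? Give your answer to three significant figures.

658 nM

Step 1: 170 μL + 10.4 mL = 10570 μL total → factor 10570/170 = 62.176
Step 2: 9-fold → factor 9
Step 3: 350 μL brought to 950 μL → factor 950/350 = 2.7143
Overall dilution factor = 62.176 × 9 × 2.7143 = 1518.9
Final = 1.00 mM / 1518.9 = 0.0006584 mM = 658 nM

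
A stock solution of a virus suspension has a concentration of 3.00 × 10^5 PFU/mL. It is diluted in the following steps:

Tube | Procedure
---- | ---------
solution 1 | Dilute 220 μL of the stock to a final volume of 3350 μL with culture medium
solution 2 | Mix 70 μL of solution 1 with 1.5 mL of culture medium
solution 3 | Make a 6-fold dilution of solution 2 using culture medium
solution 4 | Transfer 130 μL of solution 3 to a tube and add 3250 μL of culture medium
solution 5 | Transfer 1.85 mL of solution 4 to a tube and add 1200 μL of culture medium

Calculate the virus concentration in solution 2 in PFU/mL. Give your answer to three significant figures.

Step 1: 220 μL brought to 3350 μL → factor 3350/220 = 15.227
Step 2: 70 μL + 1.5 mL = 1570 μL total → factor 1570/70 = 22.429
Dilution factor through solution 2 = 15.227 × 22.429 = 341.53
[solution 2] = 3.00 × 10^5 PFU/mL / 341.53 = 878 PFU/mL

878 PFU/mL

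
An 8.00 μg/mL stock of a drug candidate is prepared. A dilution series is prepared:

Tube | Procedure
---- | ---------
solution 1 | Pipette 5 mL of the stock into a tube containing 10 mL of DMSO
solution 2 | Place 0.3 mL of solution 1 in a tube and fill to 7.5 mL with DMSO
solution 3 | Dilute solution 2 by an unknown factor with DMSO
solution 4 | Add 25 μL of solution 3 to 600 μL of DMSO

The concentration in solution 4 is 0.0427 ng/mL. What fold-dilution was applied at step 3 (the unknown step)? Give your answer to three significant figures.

Step 1: 5 mL + 10 mL = 15 mL total → factor 15/5 = 3
Step 2: 0.3 mL brought to 7.5 mL → factor 7.5/0.3 = 25
Step 3: unknown factor x
Step 4: 25 μL + 600 μL = 625 μL total → factor 625/25 = 25
Product of known-step factors = 1875
Overall factor = 8.00 μg/mL / (0.0427 ng/mL) = 1.8735 × 10^5
x = 1.8735 × 10^5 / 1875 = 99.9

99.9-fold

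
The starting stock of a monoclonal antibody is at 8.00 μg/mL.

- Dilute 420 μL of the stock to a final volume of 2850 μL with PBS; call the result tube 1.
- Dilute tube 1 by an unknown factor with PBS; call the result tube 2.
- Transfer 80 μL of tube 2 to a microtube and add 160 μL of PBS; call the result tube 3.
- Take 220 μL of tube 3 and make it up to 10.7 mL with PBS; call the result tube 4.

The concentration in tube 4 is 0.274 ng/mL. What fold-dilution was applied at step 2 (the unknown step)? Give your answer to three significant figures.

29.5-fold

Step 1: 420 μL brought to 2850 μL → factor 2850/420 = 6.7857
Step 2: unknown factor x
Step 3: 80 μL + 160 μL = 240 μL total → factor 240/80 = 3
Step 4: 220 μL brought to 10.7 mL → factor 10700/220 = 48.636
Product of known-step factors = 990.1
Overall factor = 8.00 μg/mL / (0.274 ng/mL) = 29197
x = 29197 / 990.1 = 29.5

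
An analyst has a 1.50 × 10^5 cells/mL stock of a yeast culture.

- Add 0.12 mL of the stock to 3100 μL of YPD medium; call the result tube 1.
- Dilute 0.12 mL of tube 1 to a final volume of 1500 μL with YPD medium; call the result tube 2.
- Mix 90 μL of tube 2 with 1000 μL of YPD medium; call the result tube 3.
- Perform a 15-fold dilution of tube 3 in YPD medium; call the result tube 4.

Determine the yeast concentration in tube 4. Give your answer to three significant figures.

Step 1: 0.12 mL + 3100 μL = 3.22 mL total → factor 3.22/0.12 = 26.833
Step 2: 0.12 mL brought to 1500 μL → factor 1.5/0.12 = 12.5
Step 3: 90 μL + 1000 μL = 1090 μL total → factor 1090/90 = 12.111
Step 4: 15-fold → factor 15
Overall dilution factor = 26.833 × 12.5 × 12.111 × 15 = 60934
Final = 1.50 × 10^5 cells/mL / 60934 = 2.46 cells/mL

2.46 cells/mL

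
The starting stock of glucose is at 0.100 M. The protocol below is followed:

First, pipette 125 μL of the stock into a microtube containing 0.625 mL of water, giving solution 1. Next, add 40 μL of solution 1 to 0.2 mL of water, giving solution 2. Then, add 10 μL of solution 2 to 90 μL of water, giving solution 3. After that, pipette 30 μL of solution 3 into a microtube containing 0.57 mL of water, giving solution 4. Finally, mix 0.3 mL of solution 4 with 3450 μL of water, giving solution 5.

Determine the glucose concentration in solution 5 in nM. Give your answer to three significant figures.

Step 1: 125 μL + 0.625 mL = 750 μL total → factor 750/125 = 6
Step 2: 40 μL + 0.2 mL = 240 μL total → factor 240/40 = 6
Step 3: 10 μL + 90 μL = 100 μL total → factor 100/10 = 10
Step 4: 30 μL + 0.57 mL = 600 μL total → factor 600/30 = 20
Step 5: 0.3 mL + 3450 μL = 3.75 mL total → factor 3.75/0.3 = 12.5
Overall dilution factor = 6 × 6 × 10 × 20 × 12.5 = 90000
Final = 0.100 M / 90000 = 1.111 × 10^-6 M = 1.11 × 10^3 nM

1.11 × 10^3 nM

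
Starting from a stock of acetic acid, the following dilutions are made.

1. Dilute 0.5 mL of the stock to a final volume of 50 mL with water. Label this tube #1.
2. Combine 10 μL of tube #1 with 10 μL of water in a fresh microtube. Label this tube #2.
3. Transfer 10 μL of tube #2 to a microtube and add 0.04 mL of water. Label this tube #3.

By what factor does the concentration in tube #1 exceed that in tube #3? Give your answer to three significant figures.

10.0

Step 1: 0.5 mL brought to 50 mL → factor 50/0.5 = 100
Step 2: 10 μL + 10 μL = 20 μL total → factor 20/10 = 2
Step 3: 10 μL + 0.04 mL = 50 μL total → factor 50/10 = 5
Dilution factor to tube #1 = 100; to tube #3 = 1000
[tube #1]/[tube #3] = (factor to tube #3)/(factor to tube #1) = 1000/100 = 10.0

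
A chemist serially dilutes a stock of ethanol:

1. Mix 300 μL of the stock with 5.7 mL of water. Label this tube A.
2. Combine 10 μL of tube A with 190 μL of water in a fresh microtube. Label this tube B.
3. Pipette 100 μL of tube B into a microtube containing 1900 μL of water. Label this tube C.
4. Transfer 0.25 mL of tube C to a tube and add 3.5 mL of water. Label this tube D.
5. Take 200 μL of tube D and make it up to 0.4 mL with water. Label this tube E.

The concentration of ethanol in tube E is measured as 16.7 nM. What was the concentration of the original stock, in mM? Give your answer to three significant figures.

4.01 mM

Step 1: 300 μL + 5.7 mL = 6000 μL total → factor 6000/300 = 20
Step 2: 10 μL + 190 μL = 200 μL total → factor 200/10 = 20
Step 3: 100 μL + 1900 μL = 2000 μL total → factor 2000/100 = 20
Step 4: 0.25 mL + 3.5 mL = 3.75 mL total → factor 3.75/0.25 = 15
Step 5: 200 μL brought to 0.4 mL → factor 400/200 = 2
Overall dilution factor = 20 × 20 × 20 × 15 × 2 = 2.4 × 10^5
Stock = 16.7 nM × 2.4 × 10^5 = 4.008 × 10^6 nM = 4.01 mM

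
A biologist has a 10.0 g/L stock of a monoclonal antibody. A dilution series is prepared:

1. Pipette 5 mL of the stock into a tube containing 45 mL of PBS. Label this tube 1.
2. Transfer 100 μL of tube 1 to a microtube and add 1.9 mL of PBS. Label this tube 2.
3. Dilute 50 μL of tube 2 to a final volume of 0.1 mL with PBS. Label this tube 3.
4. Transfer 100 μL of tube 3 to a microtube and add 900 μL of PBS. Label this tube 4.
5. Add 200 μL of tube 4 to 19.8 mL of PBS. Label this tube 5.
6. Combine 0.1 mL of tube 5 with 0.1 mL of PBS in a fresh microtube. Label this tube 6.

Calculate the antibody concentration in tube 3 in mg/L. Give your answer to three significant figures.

25.0 mg/L

Step 1: 5 mL + 45 mL = 50 mL total → factor 50/5 = 10
Step 2: 100 μL + 1.9 mL = 2000 μL total → factor 2000/100 = 20
Step 3: 50 μL brought to 0.1 mL → factor 100/50 = 2
Dilution factor through tube 3 = 10 × 20 × 2 = 400
[tube 3] = 10.0 g/L / 400 = 0.02500 g/L = 25.0 mg/L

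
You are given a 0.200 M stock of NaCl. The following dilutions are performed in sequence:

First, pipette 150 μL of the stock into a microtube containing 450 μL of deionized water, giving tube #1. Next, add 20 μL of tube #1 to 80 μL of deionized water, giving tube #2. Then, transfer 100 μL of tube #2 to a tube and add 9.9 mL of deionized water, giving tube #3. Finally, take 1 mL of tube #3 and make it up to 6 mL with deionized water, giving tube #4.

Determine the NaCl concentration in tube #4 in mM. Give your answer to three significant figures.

0.0167 mM

Step 1: 150 μL + 450 μL = 600 μL total → factor 600/150 = 4
Step 2: 20 μL + 80 μL = 100 μL total → factor 100/20 = 5
Step 3: 100 μL + 9.9 mL = 10000 μL total → factor 10000/100 = 100
Step 4: 1 mL brought to 6 mL → factor 6/1 = 6
Overall dilution factor = 4 × 5 × 100 × 6 = 12000
Final = 0.200 M / 12000 = 1.667 × 10^-5 M = 0.0167 mM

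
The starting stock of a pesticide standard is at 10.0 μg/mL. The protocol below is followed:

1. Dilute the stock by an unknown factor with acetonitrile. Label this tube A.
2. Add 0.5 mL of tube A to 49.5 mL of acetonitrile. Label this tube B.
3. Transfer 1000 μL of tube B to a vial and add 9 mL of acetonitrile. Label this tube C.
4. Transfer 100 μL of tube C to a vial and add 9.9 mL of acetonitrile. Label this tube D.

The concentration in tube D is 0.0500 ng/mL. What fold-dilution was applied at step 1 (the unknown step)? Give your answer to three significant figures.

2.00-fold

Step 1: unknown factor x
Step 2: 0.5 mL + 49.5 mL = 50 mL total → factor 50/0.5 = 100
Step 3: 1000 μL + 9 mL = 10000 μL total → factor 10000/1000 = 10
Step 4: 100 μL + 9.9 mL = 10000 μL total → factor 10000/100 = 100
Product of known-step factors = 1 × 10^5
Overall factor = 10.0 μg/mL / (0.0500 ng/mL) = 2 × 10^5
x = 2 × 10^5 / 1 × 10^5 = 2.00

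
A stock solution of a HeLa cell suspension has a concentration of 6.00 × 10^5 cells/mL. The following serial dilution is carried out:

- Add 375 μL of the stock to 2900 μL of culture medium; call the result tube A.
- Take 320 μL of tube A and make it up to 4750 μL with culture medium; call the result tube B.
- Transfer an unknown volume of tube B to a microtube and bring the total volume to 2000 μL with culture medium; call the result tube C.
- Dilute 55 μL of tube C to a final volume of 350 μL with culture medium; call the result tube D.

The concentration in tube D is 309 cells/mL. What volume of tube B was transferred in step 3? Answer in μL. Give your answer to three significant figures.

850 μL

Step 1: 375 μL + 2900 μL = 3275 μL total → factor 3275/375 = 8.7333
Step 2: 320 μL brought to 4750 μL → factor 4750/320 = 14.844
Step 3: v brought to 2000 μL → factor = 2000 μL/v
Step 4: 55 μL brought to 350 μL → factor 350/55 = 6.3636
Product of known-step factors = 824.95
Overall factor = 6.00 × 10^5 cells/mL / (309 cells/mL) = 1941.7
Step-3 factor = 1941.7 / 824.95 = 2.3538
v = 2000 μL / 2.3538 = 850 μL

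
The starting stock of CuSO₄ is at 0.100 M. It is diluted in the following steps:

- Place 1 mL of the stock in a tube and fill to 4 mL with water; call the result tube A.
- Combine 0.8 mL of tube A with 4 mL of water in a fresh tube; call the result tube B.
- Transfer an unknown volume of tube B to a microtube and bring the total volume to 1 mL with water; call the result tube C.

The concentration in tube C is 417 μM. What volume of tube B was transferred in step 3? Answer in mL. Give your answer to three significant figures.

Step 1: 1 mL brought to 4 mL → factor 4/1 = 4
Step 2: 0.8 mL + 4 mL = 4.8 mL total → factor 4.8/0.8 = 6
Step 3: v brought to 1 mL → factor = 1 mL/v
Product of known-step factors = 24
Overall factor = 0.100 M / (417 μM) = 239.81
Step-3 factor = 239.81 / 24 = 9.992
v = 1 mL / 9.992 = 0.100 mL

0.100 mL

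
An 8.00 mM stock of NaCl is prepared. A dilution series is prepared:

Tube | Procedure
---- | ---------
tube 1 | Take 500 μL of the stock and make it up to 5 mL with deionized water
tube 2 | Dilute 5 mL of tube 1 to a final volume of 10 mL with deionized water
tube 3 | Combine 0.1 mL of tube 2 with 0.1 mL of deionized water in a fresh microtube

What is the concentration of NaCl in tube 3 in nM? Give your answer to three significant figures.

2.00 × 10^5 nM

Step 1: 500 μL brought to 5 mL → factor 5000/500 = 10
Step 2: 5 mL brought to 10 mL → factor 10/5 = 2
Step 3: 0.1 mL + 0.1 mL = 0.2 mL total → factor 0.2/0.1 = 2
Overall dilution factor = 10 × 2 × 2 = 40
Final = 8.00 mM / 40 = 0.2000 mM = 2.00 × 10^5 nM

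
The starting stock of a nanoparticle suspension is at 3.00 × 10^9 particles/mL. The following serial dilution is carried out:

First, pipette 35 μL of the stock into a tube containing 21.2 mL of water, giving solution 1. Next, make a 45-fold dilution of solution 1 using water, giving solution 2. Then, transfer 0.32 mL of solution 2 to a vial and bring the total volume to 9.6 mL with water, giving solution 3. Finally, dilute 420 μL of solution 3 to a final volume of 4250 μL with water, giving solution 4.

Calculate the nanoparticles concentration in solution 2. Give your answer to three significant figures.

1.10 × 10^5 particles/mL

Step 1: 35 μL + 21.2 mL = 21235 μL total → factor 21235/35 = 606.71
Step 2: 45-fold → factor 45
Dilution factor through solution 2 = 606.71 × 45 = 27302
[solution 2] = 3.00 × 10^9 particles/mL / 27302 = 1.10 × 10^5 particles/mL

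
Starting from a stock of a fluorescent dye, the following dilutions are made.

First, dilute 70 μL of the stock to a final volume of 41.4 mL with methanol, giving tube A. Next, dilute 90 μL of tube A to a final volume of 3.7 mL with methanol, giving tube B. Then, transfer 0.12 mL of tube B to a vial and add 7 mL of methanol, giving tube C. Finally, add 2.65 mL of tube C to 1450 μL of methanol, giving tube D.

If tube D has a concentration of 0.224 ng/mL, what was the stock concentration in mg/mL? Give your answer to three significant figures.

Step 1: 70 μL brought to 41.4 mL → factor 41400/70 = 591.43
Step 2: 90 μL brought to 3.7 mL → factor 3700/90 = 41.111
Step 3: 0.12 mL + 7 mL = 7.12 mL total → factor 7.12/0.12 = 59.333
Step 4: 2.65 mL + 1450 μL = 4.1 mL total → factor 4.1/2.65 = 1.5472
Overall dilution factor = 591.43 × 41.111 × 59.333 × 1.5472 = 2.232 × 10^6
Stock = 0.224 ng/mL × 2.232 × 10^6 = 5.000 × 10^5 ng/mL = 0.500 mg/mL

0.500 mg/mL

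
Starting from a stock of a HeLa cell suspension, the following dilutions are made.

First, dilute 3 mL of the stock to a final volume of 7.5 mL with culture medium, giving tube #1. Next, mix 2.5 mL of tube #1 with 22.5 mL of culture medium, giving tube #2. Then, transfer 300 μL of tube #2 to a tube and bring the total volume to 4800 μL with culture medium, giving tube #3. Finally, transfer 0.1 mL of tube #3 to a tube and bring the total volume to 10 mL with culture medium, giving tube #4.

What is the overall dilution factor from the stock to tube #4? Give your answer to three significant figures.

4.00 × 10^4

Step 1: 3 mL brought to 7.5 mL → factor 7.5/3 = 2.5
Step 2: 2.5 mL + 22.5 mL = 25 mL total → factor 25/2.5 = 10
Step 3: 300 μL brought to 4800 μL → factor 4800/300 = 16
Step 4: 0.1 mL brought to 10 mL → factor 10/0.1 = 100
Overall dilution factor = 2.5 × 10 × 16 × 100 = 40000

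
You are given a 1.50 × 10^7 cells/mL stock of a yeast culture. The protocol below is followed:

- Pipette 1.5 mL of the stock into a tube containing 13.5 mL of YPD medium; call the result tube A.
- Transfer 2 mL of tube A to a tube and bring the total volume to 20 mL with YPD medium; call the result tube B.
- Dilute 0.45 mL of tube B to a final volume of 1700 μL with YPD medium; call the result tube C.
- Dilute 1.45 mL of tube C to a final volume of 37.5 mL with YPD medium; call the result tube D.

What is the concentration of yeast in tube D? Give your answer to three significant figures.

Step 1: 1.5 mL + 13.5 mL = 15 mL total → factor 15/1.5 = 10
Step 2: 2 mL brought to 20 mL → factor 20/2 = 10
Step 3: 0.45 mL brought to 1700 μL → factor 1.7/0.45 = 3.7778
Step 4: 1.45 mL brought to 37.5 mL → factor 37.5/1.45 = 25.862
Overall dilution factor = 10 × 10 × 3.7778 × 25.862 = 9770.1
Final = 1.50 × 10^7 cells/mL / 9770.1 = 1.54 × 10^3 cells/mL

1.54 × 10^3 cells/mL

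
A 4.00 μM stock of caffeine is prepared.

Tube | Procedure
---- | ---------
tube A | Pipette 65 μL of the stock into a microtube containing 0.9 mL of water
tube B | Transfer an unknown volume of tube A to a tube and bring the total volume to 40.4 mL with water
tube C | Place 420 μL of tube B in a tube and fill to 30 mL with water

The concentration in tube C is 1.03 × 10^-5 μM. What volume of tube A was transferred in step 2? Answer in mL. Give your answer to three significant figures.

Step 1: 65 μL + 0.9 mL = 965 μL total → factor 965/65 = 14.846
Step 2: v brought to 40.4 mL → factor = 40.4 mL/v
Step 3: 420 μL brought to 30 mL → factor 30000/420 = 71.429
Product of known-step factors = 1060.4
Overall factor = 4.00 μM / (1.03 × 10^-5 μM) = 3.8835 × 10^5
Step-2 factor = 3.8835 × 10^5 / 1060.4 = 366.22
v = 40.4 mL / 366.22 = 0.110 mL

0.110 mL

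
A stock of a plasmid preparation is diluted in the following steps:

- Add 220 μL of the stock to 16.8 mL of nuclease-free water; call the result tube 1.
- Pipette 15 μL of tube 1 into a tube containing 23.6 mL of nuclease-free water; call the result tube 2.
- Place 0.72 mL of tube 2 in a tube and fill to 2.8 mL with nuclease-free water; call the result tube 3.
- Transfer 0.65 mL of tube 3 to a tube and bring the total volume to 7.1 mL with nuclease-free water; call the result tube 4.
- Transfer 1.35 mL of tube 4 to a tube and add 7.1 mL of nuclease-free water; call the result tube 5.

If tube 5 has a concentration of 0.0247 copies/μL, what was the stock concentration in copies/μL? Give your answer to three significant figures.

Step 1: 220 μL + 16.8 mL = 17020 μL total → factor 17020/220 = 77.364
Step 2: 15 μL + 23.6 mL = 23615 μL total → factor 23615/15 = 1574.3
Step 3: 0.72 mL brought to 2.8 mL → factor 2.8/0.72 = 3.8889
Step 4: 0.65 mL brought to 7.1 mL → factor 7.1/0.65 = 10.923
Step 5: 1.35 mL + 7.1 mL = 8.45 mL total → factor 8.45/1.35 = 6.2593
Overall dilution factor = 77.364 × 1574.3 × 3.8889 × 10.923 × 6.2593 = 3.2384 × 10^7
Stock = 0.0247 copies/μL × 3.2384 × 10^7 = 8.00 × 10^5 copies/μL

8.00 × 10^5 copies/μL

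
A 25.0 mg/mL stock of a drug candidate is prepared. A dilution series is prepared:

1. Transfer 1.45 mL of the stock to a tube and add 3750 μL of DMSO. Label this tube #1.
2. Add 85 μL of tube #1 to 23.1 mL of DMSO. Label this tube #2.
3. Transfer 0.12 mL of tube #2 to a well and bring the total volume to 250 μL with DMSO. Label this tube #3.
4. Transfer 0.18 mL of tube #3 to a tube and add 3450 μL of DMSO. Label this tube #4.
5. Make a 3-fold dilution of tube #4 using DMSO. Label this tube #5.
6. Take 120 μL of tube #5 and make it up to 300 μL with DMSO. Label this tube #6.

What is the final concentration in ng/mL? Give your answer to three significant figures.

Step 1: 1.45 mL + 3750 μL = 5.2 mL total → factor 5.2/1.45 = 3.5862
Step 2: 85 μL + 23.1 mL = 23185 μL total → factor 23185/85 = 272.76
Step 3: 0.12 mL brought to 250 μL → factor 0.25/0.12 = 2.0833
Step 4: 0.18 mL + 3450 μL = 3.63 mL total → factor 3.63/0.18 = 20.167
Step 5: 3-fold → factor 3
Step 6: 120 μL brought to 300 μL → factor 300/120 = 2.5
Overall dilution factor = 3.5862 × 272.76 × 2.0833 × 20.167 × 3 × 2.5 = 3.0823 × 10^5
Final = 25.0 mg/mL / 3.0823 × 10^5 = 8.111 × 10^-5 mg/mL = 81.1 ng/mL

81.1 ng/mL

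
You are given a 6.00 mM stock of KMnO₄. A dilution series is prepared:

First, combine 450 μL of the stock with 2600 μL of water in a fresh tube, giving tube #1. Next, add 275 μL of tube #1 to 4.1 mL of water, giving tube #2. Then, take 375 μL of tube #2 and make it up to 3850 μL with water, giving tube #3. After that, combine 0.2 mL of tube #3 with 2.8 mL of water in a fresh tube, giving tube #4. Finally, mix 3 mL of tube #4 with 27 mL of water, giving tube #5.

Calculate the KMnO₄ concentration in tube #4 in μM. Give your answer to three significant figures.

Step 1: 450 μL + 2600 μL = 3050 μL total → factor 3050/450 = 6.7778
Step 2: 275 μL + 4.1 mL = 4375 μL total → factor 4375/275 = 15.909
Step 3: 375 μL brought to 3850 μL → factor 3850/375 = 10.267
Step 4: 0.2 mL + 2.8 mL = 3 mL total → factor 3/0.2 = 15
Dilution factor through tube #4 = 6.7778 × 15.909 × 10.267 × 15 = 16606
[tube #4] = 6.00 mM / 16606 = 0.0003613 mM = 0.361 μM

0.361 μM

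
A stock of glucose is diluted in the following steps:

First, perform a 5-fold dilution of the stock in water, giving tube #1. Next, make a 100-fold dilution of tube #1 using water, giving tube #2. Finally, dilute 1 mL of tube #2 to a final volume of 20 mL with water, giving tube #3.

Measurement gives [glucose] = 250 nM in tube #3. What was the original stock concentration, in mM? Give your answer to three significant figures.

2.50 mM

Step 1: 5-fold → factor 5
Step 2: 100-fold → factor 100
Step 3: 1 mL brought to 20 mL → factor 20/1 = 20
Overall dilution factor = 5 × 100 × 20 = 10000
Stock = 250 nM × 10000 = 2.500 × 10^6 nM = 2.50 mM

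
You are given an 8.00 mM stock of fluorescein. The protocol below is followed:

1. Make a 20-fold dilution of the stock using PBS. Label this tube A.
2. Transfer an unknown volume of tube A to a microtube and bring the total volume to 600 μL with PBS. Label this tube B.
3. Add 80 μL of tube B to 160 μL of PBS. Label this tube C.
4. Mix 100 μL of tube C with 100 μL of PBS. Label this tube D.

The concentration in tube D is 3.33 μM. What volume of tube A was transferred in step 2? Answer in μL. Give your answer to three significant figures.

30.0 μL

Step 1: 20-fold → factor 20
Step 2: v brought to 600 μL → factor = 600 μL/v
Step 3: 80 μL + 160 μL = 240 μL total → factor 240/80 = 3
Step 4: 100 μL + 100 μL = 200 μL total → factor 200/100 = 2
Product of known-step factors = 120
Overall factor = 8.00 mM / (3.33 μM) = 2402.4
Step-2 factor = 2402.4 / 120 = 20.02
v = 600 μL / 20.02 = 30.0 μL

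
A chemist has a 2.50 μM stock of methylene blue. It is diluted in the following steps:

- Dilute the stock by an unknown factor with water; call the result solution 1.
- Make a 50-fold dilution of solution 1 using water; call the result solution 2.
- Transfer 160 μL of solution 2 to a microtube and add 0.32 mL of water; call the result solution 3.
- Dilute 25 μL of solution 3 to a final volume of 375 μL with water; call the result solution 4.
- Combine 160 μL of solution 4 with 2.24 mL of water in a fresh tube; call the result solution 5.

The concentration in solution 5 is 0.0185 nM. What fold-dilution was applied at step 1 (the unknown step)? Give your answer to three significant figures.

4.00-fold

Step 1: unknown factor x
Step 2: 50-fold → factor 50
Step 3: 160 μL + 0.32 mL = 480 μL total → factor 480/160 = 3
Step 4: 25 μL brought to 375 μL → factor 375/25 = 15
Step 5: 160 μL + 2.24 mL = 2400 μL total → factor 2400/160 = 15
Product of known-step factors = 33750
Overall factor = 2.50 μM / (0.0185 nM) = 1.3514 × 10^5
x = 1.3514 × 10^5 / 33750 = 4.00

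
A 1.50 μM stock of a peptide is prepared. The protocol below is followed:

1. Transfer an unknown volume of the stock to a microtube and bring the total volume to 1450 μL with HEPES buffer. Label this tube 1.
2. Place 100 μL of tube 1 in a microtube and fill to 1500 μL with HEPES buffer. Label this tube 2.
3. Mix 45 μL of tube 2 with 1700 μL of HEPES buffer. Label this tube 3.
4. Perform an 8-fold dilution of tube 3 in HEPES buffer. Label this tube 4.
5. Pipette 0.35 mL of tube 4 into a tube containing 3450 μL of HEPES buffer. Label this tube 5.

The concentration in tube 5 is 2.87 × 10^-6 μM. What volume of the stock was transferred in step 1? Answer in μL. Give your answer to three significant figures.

Step 1: v brought to 1450 μL → factor = 1450 μL/v
Step 2: 100 μL brought to 1500 μL → factor 1500/100 = 15
Step 3: 45 μL + 1700 μL = 1745 μL total → factor 1745/45 = 38.778
Step 4: 8-fold → factor 8
Step 5: 0.35 mL + 3450 μL = 3.8 mL total → factor 3.8/0.35 = 10.857
Product of known-step factors = 50522
Overall factor = 1.50 μM / (2.87 × 10^-6 μM) = 5.2265 × 10^5
Step-1 factor = 5.2265 × 10^5 / 50522 = 10.345
v = 1450 μL / 10.345 = 140 μL

140 μL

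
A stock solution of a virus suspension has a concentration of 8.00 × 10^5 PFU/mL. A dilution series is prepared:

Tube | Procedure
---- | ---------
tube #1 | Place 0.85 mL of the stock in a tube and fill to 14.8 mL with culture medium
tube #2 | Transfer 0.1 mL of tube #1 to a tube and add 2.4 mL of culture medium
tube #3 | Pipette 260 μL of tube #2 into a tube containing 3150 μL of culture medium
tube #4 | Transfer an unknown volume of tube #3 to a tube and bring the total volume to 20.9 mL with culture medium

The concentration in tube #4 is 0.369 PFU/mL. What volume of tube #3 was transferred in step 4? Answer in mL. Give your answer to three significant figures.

Step 1: 0.85 mL brought to 14.8 mL → factor 14.8/0.85 = 17.412
Step 2: 0.1 mL + 2.4 mL = 2.5 mL total → factor 2.5/0.1 = 25
Step 3: 260 μL + 3150 μL = 3410 μL total → factor 3410/260 = 13.115
Step 4: v brought to 20.9 mL → factor = 20.9 mL/v
Product of known-step factors = 5709
Overall factor = 8.00 × 10^5 PFU/mL / (0.369 PFU/mL) = 2.168 × 10^6
Step-4 factor = 2.168 × 10^6 / 5709 = 379.75
v = 20.9 mL / 379.75 = 0.0550 mL

0.0550 mL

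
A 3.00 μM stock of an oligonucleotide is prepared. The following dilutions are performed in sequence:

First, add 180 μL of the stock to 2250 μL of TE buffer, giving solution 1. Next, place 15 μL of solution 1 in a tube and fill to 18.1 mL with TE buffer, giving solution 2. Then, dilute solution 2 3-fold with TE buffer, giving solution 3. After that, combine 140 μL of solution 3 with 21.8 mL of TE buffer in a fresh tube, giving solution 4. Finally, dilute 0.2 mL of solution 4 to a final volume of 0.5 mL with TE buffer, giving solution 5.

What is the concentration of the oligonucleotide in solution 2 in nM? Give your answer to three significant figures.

0.184 nM

Step 1: 180 μL + 2250 μL = 2430 μL total → factor 2430/180 = 13.5
Step 2: 15 μL brought to 18.1 mL → factor 18100/15 = 1206.7
Dilution factor through solution 2 = 13.5 × 1206.7 = 16290
[solution 2] = 3.00 μM / 16290 = 0.0001842 μM = 0.184 nM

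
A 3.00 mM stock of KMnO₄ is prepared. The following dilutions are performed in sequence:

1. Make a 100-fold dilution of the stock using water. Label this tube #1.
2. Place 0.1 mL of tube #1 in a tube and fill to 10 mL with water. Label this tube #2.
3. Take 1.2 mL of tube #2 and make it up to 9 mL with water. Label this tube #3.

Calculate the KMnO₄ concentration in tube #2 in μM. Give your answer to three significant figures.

Step 1: 100-fold → factor 100
Step 2: 0.1 mL brought to 10 mL → factor 10/0.1 = 100
Dilution factor through tube #2 = 100 × 100 = 10000
[tube #2] = 3.00 mM / 10000 = 0.0003000 mM = 0.300 μM

0.300 μM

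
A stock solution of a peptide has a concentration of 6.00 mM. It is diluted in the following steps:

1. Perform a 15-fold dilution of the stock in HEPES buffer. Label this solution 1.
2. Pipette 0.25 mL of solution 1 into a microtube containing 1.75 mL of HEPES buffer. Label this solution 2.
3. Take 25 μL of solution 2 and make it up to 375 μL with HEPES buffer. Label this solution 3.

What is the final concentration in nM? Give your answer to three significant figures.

Step 1: 15-fold → factor 15
Step 2: 0.25 mL + 1.75 mL = 2 mL total → factor 2/0.25 = 8
Step 3: 25 μL brought to 375 μL → factor 375/25 = 15
Overall dilution factor = 15 × 8 × 15 = 1800
Final = 6.00 mM / 1800 = 0.003333 mM = 3.33 × 10^3 nM

3.33 × 10^3 nM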